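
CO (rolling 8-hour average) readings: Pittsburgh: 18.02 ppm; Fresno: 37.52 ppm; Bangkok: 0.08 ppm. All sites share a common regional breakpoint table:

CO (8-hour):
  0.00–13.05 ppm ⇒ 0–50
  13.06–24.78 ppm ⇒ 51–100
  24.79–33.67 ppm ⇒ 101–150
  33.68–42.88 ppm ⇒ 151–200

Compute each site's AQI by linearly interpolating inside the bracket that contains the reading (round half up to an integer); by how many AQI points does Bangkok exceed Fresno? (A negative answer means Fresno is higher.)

-171

Pittsburgh: row 13.06–24.78 (AQI 51–100). (100−51)·(18.02−13.06)/(24.78−13.06) + 51 = 49·4.96/11.72 + 51 ≈ 71.74 → 72.
Fresno: 37.52 lies in 33.68–42.88, so I_lo=151, I_hi=200, C_lo=33.68, C_hi=42.88.
(200−151)/(42.88−33.68) × (37.52−33.68) + 151 = 49/9.20 × 3.84 + 151 ≈ 171.45 → 171.
Bangkok: row 0.00–13.05 (AQI 0–50). (50−0)·(0.08−0.00)/(13.05−0.00) + 0 = 50·0.08/13.05 + 0 ≈ 0.31 → 0.
AQIs: Pittsburgh=72, Fresno=171, Bangkok=0. Bangkok (0) − Fresno (171) = -171.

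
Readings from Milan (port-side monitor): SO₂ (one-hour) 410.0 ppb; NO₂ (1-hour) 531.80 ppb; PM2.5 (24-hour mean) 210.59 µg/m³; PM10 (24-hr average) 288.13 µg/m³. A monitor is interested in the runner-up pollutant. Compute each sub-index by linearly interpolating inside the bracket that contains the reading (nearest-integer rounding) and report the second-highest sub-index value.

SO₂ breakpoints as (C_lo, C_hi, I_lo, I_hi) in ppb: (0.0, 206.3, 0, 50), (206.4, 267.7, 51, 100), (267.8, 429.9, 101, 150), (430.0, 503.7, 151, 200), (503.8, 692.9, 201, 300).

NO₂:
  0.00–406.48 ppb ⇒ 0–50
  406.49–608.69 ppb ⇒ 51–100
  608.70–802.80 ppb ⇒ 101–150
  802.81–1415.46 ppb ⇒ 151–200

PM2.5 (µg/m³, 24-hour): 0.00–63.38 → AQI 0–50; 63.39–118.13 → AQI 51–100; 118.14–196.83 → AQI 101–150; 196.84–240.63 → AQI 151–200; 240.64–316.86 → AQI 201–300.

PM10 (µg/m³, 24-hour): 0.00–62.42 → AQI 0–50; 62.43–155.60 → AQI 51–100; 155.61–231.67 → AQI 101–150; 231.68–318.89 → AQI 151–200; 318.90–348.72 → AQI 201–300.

166

SO₂: 410.0 ∈ [267.8, 429.9] ↔ index [101, 150].
101 + (410.0−267.8)·(150−101)/(429.9−267.8) = 101 + 142.2·49/162.1 ≈ 143.98, so AQI = 144.
NO₂: 531.80 lies in 406.49–608.69, so I_lo=51, I_hi=100, C_lo=406.49, C_hi=608.69.
(100−51)/(608.69−406.49) × (531.80−406.49) + 51 = 49/202.20 × 125.31 + 51 ≈ 81.37 → 81.
PM2.5: 210.59 ∈ [196.84, 240.63] ↔ index [151, 200].
151 + (210.59−196.84)·(200−151)/(240.63−196.84) = 151 + 13.75·49/43.79 ≈ 166.39, so AQI = 166.
PM10: 288.13 lies in 231.68–318.89, so I_lo=151, I_hi=200, C_lo=231.68, C_hi=318.89.
(200−151)/(318.89−231.68) × (288.13−231.68) + 151 = 49/87.21 × 56.45 + 151 ≈ 182.72 → 183.
Sub-indices: SO₂→144, NO₂→81, PM2.5→166, PM10→183. Ranked high→low: 183, 166, 144, 81. Second-highest sub-index = 166.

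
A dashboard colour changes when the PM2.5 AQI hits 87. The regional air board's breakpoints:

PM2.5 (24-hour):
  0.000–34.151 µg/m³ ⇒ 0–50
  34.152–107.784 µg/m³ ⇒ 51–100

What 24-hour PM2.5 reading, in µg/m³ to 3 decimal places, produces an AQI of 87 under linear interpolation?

AQI 87 lies in the 51–100 band, which corresponds to 34.152–107.784 µg/m³.
C = 34.152 + (87−51)×(107.784−34.152)/(100−51) = 34.152 + 36×73.632/49 ≈ 88.24898 µg/m³ → 88.249 µg/m³ to 3 dp.

88.249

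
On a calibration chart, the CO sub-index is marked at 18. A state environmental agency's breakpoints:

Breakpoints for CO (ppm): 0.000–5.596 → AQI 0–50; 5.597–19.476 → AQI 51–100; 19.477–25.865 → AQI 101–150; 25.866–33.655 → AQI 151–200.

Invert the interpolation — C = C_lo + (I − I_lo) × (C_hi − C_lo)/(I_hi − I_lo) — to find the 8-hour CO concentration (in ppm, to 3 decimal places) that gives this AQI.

2.015

AQI 18 lies in the 0–50 band, which corresponds to 0.000–5.596 ppm.
C = 0.000 + (18−0)×(5.596−0.000)/(50−0) = 0.000 + 18×5.596/50 ≈ 2.01456 ppm → 2.015 ppm to 3 dp.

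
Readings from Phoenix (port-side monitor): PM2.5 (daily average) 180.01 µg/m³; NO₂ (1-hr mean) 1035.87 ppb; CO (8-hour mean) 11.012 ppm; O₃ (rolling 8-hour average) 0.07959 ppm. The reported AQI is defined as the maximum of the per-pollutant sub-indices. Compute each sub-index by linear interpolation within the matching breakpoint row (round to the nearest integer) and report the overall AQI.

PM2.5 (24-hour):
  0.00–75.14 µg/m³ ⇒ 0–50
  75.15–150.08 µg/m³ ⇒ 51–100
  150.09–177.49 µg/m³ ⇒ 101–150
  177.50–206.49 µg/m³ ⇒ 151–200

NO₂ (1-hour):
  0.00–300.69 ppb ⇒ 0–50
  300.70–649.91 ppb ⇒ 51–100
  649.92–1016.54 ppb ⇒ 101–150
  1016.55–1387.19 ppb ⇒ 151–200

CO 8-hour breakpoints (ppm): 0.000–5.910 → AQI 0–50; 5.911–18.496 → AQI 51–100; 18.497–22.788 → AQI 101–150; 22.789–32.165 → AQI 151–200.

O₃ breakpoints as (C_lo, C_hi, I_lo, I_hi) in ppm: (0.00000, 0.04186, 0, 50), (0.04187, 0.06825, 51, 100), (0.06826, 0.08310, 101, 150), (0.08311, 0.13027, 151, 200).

PM2.5: 180.01 lies in 177.50–206.49, so I_lo=151, I_hi=200, C_lo=177.50, C_hi=206.49.
(200−151)/(206.49−177.50) × (180.01−177.50) + 151 = 49/28.99 × 2.51 + 151 ≈ 155.24 → 155.
NO₂ 1035.87: bracket 1016.55–1387.19 → index 151–200; slope 49/370.64, offset 19.32.
AQI = 151 + 49/370.64·19.32 ≈ 153.55 ⇒ 154.
CO: 11.012 ∈ [5.911, 18.496] ↔ index [51, 100].
51 + (11.012−5.911)·(100−51)/(18.496−5.911) = 51 + 5.101·49/12.585 ≈ 70.86, so AQI = 71.
O₃ 0.07959: bracket 0.06826–0.08310 → index 101–150; slope 49/0.01484, offset 0.01133.
AQI = 101 + 49/0.01484·0.01133 ≈ 138.41 ⇒ 138.
Sub-indices: PM2.5→155, NO₂→154, CO→71, O₃→138. Overall AQI = max = 155; dominant pollutant is PM2.5.

155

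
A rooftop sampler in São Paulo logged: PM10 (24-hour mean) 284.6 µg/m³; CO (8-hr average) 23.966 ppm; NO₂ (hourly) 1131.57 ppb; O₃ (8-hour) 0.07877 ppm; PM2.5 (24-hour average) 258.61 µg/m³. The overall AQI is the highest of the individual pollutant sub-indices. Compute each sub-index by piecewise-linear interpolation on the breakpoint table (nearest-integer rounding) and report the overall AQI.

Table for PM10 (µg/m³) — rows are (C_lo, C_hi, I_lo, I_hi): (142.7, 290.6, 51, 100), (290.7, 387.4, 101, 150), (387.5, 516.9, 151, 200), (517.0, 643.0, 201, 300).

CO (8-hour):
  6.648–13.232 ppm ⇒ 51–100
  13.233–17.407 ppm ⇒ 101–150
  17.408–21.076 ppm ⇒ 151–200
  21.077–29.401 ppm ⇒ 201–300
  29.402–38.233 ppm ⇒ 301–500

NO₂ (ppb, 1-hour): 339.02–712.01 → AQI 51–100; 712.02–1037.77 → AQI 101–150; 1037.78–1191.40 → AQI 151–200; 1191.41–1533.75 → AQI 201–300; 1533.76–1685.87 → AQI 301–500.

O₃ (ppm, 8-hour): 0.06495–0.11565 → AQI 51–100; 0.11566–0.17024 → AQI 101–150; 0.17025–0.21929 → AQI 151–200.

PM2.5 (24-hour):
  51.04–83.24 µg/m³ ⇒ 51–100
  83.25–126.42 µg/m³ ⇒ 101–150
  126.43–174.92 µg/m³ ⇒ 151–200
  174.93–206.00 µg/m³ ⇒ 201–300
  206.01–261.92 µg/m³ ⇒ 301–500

PM10 284.6: bracket 142.7–290.6 → index 51–100; slope 49/147.9, offset 141.9.
AQI = 51 + 49/147.9·141.9 ≈ 98.01 ⇒ 98.
CO: 23.966 ∈ [21.077, 29.401] ↔ index [201, 300].
201 + (23.966−21.077)·(300−201)/(29.401−21.077) = 201 + 2.889·99/8.324 ≈ 235.36, so AQI = 235.
NO₂: 1131.57 ∈ [1037.78, 1191.40] ↔ index [151, 200].
151 + (1131.57−1037.78)·(200−151)/(1191.40−1037.78) = 151 + 93.79·49/153.62 ≈ 180.92, so AQI = 181.
O₃: 0.07877 lies in 0.06495–0.11565, so I_lo=51, I_hi=100, C_lo=0.06495, C_hi=0.11565.
(100−51)/(0.11565−0.06495) × (0.07877−0.06495) + 51 = 49/0.05070 × 0.01382 + 51 ≈ 64.36 → 64.
PM2.5 258.61: bracket 206.01–261.92 → index 301–500; slope 199/55.91, offset 52.60.
AQI = 301 + 199/55.91·52.60 ≈ 488.22 ⇒ 488.
Sub-indices: PM10→98, CO→235, NO₂→181, O₃→64, PM2.5→488. Overall AQI = max = 488; dominant pollutant is PM2.5.

488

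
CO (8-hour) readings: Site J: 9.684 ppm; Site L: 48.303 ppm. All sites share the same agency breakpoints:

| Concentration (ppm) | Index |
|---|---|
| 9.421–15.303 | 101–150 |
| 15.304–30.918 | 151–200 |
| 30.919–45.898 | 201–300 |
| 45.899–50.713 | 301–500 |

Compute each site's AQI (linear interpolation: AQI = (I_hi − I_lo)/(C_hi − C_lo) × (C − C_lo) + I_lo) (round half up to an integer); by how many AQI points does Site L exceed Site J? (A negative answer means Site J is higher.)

297

Site J: row 9.421–15.303 (AQI 101–150). (150−101)·(9.684−9.421)/(15.303−9.421) + 101 = 49·0.263/5.882 + 101 ≈ 103.19 → 103.
Site L: 48.303 ∈ [45.899, 50.713] ↔ index [301, 500].
301 + (48.303−45.899)·(500−301)/(50.713−45.899) = 301 + 2.404·199/4.814 ≈ 400.38, so AQI = 400.
AQIs: Site J=103, Site L=400. Site L (400) − Site J (103) = 297.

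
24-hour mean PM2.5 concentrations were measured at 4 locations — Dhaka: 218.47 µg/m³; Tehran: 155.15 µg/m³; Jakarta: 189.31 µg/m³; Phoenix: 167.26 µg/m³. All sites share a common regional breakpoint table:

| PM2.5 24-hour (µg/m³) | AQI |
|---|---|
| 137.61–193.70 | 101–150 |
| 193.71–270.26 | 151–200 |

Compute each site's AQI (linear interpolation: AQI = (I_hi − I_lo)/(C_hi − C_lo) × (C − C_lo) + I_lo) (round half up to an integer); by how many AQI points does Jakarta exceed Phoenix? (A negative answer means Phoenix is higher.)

Dhaka: 218.47 lies in 193.71–270.26, so I_lo=151, I_hi=200, C_lo=193.71, C_hi=270.26.
(200−151)/(270.26−193.71) × (218.47−193.71) + 151 = 49/76.55 × 24.76 + 151 ≈ 166.85 → 167.
Tehran: row 137.61–193.70 (AQI 101–150). (150−101)·(155.15−137.61)/(193.70−137.61) + 101 = 49·17.54/56.09 + 101 ≈ 116.32 → 116.
Jakarta: 189.31 ∈ [137.61, 193.70] ↔ index [101, 150].
101 + (189.31−137.61)·(150−101)/(193.70−137.61) = 101 + 51.70·49/56.09 ≈ 146.16, so AQI = 146.
Phoenix: 167.26 lies in 137.61–193.70, so I_lo=101, I_hi=150, C_lo=137.61, C_hi=193.70.
(150−101)/(193.70−137.61) × (167.26−137.61) + 101 = 49/56.09 × 29.65 + 101 ≈ 126.90 → 127.
AQIs: Dhaka=167, Tehran=116, Jakarta=146, Phoenix=127. Jakarta (146) − Phoenix (127) = 19.

19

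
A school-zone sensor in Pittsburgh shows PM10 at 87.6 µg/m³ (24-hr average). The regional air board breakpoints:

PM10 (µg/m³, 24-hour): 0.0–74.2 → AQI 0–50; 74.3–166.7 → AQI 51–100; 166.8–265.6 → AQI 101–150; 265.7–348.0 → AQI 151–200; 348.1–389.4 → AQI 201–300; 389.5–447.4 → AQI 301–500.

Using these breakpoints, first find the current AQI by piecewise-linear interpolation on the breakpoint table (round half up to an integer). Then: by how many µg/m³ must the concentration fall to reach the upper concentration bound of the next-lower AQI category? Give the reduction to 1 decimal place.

13.4

PM10: 87.6 ∈ [74.3, 166.7] ↔ index [51, 100].
51 + (87.6−74.3)·(100−51)/(166.7−74.3) = 51 + 13.3·49/92.4 ≈ 58.05, so AQI = 58.
Current AQI 58 is in the Moderate range (51–100). The next-lower category tops out at AQI 50, whose upper concentration bound is 74.2 µg/m³.
Reduction needed = 87.6 − 74.2 = 13.4 µg/m³.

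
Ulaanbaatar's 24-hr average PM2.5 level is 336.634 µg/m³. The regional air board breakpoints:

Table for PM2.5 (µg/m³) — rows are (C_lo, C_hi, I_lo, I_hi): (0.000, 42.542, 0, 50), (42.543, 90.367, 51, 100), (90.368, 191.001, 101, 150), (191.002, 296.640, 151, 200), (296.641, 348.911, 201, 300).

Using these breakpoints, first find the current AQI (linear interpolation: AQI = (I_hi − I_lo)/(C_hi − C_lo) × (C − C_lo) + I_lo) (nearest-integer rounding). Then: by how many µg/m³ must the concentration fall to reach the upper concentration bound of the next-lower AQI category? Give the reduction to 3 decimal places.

39.994

PM2.5: 336.634 lies in 296.641–348.911, so I_lo=201, I_hi=300, C_lo=296.641, C_hi=348.911.
(300−201)/(348.911−296.641) × (336.634−296.641) + 201 = 99/52.270 × 39.993 + 201 ≈ 276.75 → 277.
Current AQI 277 is in the Very Unhealthy range (201–300). The next-lower category tops out at AQI 200, whose upper concentration bound is 296.640 µg/m³.
Reduction needed = 336.634 − 296.640 = 39.994 µg/m³.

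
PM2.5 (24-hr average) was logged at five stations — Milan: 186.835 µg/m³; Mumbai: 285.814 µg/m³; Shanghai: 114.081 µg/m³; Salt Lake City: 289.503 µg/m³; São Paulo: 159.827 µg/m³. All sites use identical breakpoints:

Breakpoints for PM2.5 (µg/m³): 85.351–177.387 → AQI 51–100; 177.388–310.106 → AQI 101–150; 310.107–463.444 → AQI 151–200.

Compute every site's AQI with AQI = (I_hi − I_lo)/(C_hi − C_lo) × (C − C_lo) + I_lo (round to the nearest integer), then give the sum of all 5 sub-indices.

Milan 186.835: bracket 177.388–310.106 → index 101–150; slope 49/132.718, offset 9.447.
AQI = 101 + 49/132.718·9.447 ≈ 104.49 ⇒ 104.
Mumbai: 285.814 ∈ [177.388, 310.106] ↔ index [101, 150].
101 + (285.814−177.388)·(150−101)/(310.106−177.388) = 101 + 108.426·49/132.718 ≈ 141.03, so AQI = 141.
Shanghai: 114.081 lies in 85.351–177.387, so I_lo=51, I_hi=100, C_lo=85.351, C_hi=177.387.
(100−51)/(177.387−85.351) × (114.081−85.351) + 51 = 49/92.036 × 28.730 + 51 ≈ 66.30 → 66.
Salt Lake City: 289.503 lies in 177.388–310.106, so I_lo=101, I_hi=150, C_lo=177.388, C_hi=310.106.
(150−101)/(310.106−177.388) × (289.503−177.388) + 101 = 49/132.718 × 112.115 + 101 ≈ 142.39 → 142.
São Paulo 159.827: bracket 85.351–177.387 → index 51–100; slope 49/92.036, offset 74.476.
AQI = 51 + 49/92.036·74.476 ≈ 90.65 ⇒ 91.
AQIs: Milan=104, Mumbai=141, Shanghai=66, Salt Lake City=142, São Paulo=91. Sum = 104 + 141 + 66 + 142 + 91 = 544.

544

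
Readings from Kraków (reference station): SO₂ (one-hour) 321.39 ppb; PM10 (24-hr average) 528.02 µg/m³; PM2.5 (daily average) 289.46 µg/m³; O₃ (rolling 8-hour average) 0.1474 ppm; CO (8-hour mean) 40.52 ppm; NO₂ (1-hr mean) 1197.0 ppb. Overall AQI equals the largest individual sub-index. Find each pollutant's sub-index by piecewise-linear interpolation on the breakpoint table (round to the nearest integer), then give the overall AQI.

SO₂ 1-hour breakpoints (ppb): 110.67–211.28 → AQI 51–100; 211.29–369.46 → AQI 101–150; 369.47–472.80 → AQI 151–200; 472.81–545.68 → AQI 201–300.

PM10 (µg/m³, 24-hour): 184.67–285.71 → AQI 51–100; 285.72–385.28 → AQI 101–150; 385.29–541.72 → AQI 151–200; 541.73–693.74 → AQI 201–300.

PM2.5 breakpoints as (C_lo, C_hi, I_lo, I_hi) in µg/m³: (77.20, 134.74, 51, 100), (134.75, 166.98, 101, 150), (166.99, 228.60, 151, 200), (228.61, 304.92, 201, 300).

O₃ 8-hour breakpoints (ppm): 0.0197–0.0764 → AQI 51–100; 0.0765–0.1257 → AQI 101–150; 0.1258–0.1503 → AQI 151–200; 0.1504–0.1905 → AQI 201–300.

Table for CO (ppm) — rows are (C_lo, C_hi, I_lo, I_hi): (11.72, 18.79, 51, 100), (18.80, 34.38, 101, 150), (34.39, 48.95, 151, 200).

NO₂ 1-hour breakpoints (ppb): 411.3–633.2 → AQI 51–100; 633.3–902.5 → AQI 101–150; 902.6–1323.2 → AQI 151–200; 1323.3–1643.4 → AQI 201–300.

SO₂: 321.39 ∈ [211.29, 369.46] ↔ index [101, 150].
101 + (321.39−211.29)·(150−101)/(369.46−211.29) = 101 + 110.10·49/158.17 ≈ 135.11, so AQI = 135.
PM10 528.02: bracket 385.29–541.72 → index 151–200; slope 49/156.43, offset 142.73.
AQI = 151 + 49/156.43·142.73 ≈ 195.71 ⇒ 196.
PM2.5: 289.46 lies in 228.61–304.92, so I_lo=201, I_hi=300, C_lo=228.61, C_hi=304.92.
(300−201)/(304.92−228.61) × (289.46−228.61) + 201 = 99/76.31 × 60.85 + 201 ≈ 279.94 → 280.
O₃: 0.1474 lies in 0.1258–0.1503, so I_lo=151, I_hi=200, C_lo=0.1258, C_hi=0.1503.
(200−151)/(0.1503−0.1258) × (0.1474−0.1258) + 151 = 49/0.0245 × 0.0216 + 151 ≈ 194.20 → 194.
CO: row 34.39–48.95 (AQI 151–200). (200−151)·(40.52−34.39)/(48.95−34.39) + 151 = 49·6.13/14.56 + 151 ≈ 171.63 → 172.
NO₂: row 902.6–1323.2 (AQI 151–200). (200−151)·(1197.0−902.6)/(1323.2−902.6) + 151 = 49·294.4/420.6 + 151 ≈ 185.30 → 185.
Sub-indices: SO₂→135, PM10→196, PM2.5→280, O₃→194, CO→172, NO₂→185. Overall AQI = max = 280; dominant pollutant is PM2.5.

280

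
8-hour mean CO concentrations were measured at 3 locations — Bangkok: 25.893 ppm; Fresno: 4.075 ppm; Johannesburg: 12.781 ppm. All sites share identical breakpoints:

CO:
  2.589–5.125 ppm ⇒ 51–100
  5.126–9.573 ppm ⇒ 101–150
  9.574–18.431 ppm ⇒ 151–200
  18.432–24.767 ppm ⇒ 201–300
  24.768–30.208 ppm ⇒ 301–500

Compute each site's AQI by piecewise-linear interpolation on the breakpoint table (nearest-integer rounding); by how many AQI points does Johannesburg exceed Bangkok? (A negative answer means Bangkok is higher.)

-173

Bangkok: row 24.768–30.208 (AQI 301–500). (500−301)·(25.893−24.768)/(30.208−24.768) + 301 = 199·1.125/5.440 + 301 ≈ 342.15 → 342.
Fresno: 4.075 lies in 2.589–5.125, so I_lo=51, I_hi=100, C_lo=2.589, C_hi=5.125.
(100−51)/(5.125−2.589) × (4.075−2.589) + 51 = 49/2.536 × 1.486 + 51 ≈ 79.71 → 80.
Johannesburg: row 9.574–18.431 (AQI 151–200). (200−151)·(12.781−9.574)/(18.431−9.574) + 151 = 49·3.207/8.857 + 151 ≈ 168.74 → 169.
AQIs: Bangkok=342, Fresno=80, Johannesburg=169. Johannesburg (169) − Bangkok (342) = -173.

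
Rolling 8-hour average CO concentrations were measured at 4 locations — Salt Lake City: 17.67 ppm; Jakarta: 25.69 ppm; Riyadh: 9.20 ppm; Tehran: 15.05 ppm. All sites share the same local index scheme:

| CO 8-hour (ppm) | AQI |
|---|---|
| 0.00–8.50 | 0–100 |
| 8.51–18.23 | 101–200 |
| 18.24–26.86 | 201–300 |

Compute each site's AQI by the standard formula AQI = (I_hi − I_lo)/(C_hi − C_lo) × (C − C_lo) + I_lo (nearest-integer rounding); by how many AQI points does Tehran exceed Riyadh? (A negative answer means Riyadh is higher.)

60

Salt Lake City: 17.67 ∈ [8.51, 18.23] ↔ index [101, 200].
101 + (17.67−8.51)·(200−101)/(18.23−8.51) = 101 + 9.16·99/9.72 ≈ 194.30, so AQI = 194.
Jakarta: 25.69 ∈ [18.24, 26.86] ↔ index [201, 300].
201 + (25.69−18.24)·(300−201)/(26.86−18.24) = 201 + 7.45·99/8.62 ≈ 286.56, so AQI = 287.
Riyadh: 9.20 lies in 8.51–18.23, so I_lo=101, I_hi=200, C_lo=8.51, C_hi=18.23.
(200−101)/(18.23−8.51) × (9.20−8.51) + 101 = 99/9.72 × 0.69 + 101 ≈ 108.03 → 108.
Tehran 15.05: bracket 8.51–18.23 → index 101–200; slope 99/9.72, offset 6.54.
AQI = 101 + 99/9.72·6.54 ≈ 167.61 ⇒ 168.
AQIs: Salt Lake City=194, Jakarta=287, Riyadh=108, Tehran=168. Tehran (168) − Riyadh (108) = 60.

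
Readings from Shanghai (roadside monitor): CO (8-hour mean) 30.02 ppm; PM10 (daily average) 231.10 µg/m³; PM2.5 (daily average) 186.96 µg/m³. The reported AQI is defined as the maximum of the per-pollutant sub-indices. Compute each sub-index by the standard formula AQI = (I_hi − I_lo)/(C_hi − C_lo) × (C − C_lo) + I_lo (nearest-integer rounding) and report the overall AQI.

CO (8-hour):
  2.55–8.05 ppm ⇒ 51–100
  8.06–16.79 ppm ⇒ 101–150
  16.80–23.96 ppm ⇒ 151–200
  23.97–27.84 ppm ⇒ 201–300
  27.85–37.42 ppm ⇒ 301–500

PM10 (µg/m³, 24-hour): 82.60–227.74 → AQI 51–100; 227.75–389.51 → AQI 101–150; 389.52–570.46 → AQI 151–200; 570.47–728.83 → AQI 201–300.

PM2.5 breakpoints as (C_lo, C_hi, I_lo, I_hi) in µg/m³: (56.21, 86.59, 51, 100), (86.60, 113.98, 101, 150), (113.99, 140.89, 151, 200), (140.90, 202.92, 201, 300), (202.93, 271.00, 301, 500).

CO: row 27.85–37.42 (AQI 301–500). (500−301)·(30.02−27.85)/(37.42−27.85) + 301 = 199·2.17/9.57 + 301 ≈ 346.12 → 346.
PM10: 231.10 lies in 227.75–389.51, so I_lo=101, I_hi=150, C_lo=227.75, C_hi=389.51.
(150−101)/(389.51−227.75) × (231.10−227.75) + 101 = 49/161.76 × 3.35 + 101 ≈ 102.01 → 102.
PM2.5: row 140.90–202.92 (AQI 201–300). (300−201)·(186.96−140.90)/(202.92−140.90) + 201 = 99·46.06/62.02 + 201 ≈ 274.52 → 275.
Sub-indices: CO→346, PM10→102, PM2.5→275. Overall AQI = max = 346; dominant pollutant is CO.

346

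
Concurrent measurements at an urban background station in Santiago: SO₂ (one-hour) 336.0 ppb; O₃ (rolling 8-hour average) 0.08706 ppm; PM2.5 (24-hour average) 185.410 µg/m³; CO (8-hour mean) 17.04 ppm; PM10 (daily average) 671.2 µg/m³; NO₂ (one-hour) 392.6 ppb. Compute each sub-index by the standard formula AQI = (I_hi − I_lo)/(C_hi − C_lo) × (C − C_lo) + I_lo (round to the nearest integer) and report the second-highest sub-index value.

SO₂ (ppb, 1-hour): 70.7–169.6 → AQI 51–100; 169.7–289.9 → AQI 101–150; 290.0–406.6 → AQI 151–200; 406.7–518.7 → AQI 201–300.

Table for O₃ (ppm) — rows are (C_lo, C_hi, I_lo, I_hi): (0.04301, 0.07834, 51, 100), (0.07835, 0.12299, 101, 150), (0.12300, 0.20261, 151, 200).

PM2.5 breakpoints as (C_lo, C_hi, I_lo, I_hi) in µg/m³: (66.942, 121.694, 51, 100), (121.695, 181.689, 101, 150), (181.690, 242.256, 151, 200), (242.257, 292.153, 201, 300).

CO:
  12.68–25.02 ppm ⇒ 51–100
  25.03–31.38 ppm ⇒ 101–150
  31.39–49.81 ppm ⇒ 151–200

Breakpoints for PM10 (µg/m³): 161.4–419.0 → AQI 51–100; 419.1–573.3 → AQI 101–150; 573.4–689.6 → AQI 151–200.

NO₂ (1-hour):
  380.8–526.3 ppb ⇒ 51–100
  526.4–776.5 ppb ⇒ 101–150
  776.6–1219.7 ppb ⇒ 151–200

170

SO₂ 336.0: bracket 290.0–406.6 → index 151–200; slope 49/116.6, offset 46.0.
AQI = 151 + 49/116.6·46.0 ≈ 170.33 ⇒ 170.
O₃: row 0.07835–0.12299 (AQI 101–150). (150−101)·(0.08706−0.07835)/(0.12299−0.07835) + 101 = 49·0.00871/0.04464 + 101 ≈ 110.56 → 111.
PM2.5: 185.410 ∈ [181.690, 242.256] ↔ index [151, 200].
151 + (185.410−181.690)·(200−151)/(242.256−181.690) = 151 + 3.720·49/60.566 ≈ 154.01, so AQI = 154.
CO 17.04: bracket 12.68–25.02 → index 51–100; slope 49/12.34, offset 4.36.
AQI = 51 + 49/12.34·4.36 ≈ 68.31 ⇒ 68.
PM10: 671.2 lies in 573.4–689.6, so I_lo=151, I_hi=200, C_lo=573.4, C_hi=689.6.
(200−151)/(689.6−573.4) × (671.2−573.4) + 151 = 49/116.2 × 97.8 + 151 ≈ 192.24 → 192.
NO₂: row 380.8–526.3 (AQI 51–100). (100−51)·(392.6−380.8)/(526.3−380.8) + 51 = 49·11.8/145.5 + 51 ≈ 54.97 → 55.
Sub-indices: SO₂→170, O₃→111, PM2.5→154, CO→68, PM10→192, NO₂→55. Ranked high→low: 192, 170, 154, 111, 68, 55. Second-highest sub-index = 170.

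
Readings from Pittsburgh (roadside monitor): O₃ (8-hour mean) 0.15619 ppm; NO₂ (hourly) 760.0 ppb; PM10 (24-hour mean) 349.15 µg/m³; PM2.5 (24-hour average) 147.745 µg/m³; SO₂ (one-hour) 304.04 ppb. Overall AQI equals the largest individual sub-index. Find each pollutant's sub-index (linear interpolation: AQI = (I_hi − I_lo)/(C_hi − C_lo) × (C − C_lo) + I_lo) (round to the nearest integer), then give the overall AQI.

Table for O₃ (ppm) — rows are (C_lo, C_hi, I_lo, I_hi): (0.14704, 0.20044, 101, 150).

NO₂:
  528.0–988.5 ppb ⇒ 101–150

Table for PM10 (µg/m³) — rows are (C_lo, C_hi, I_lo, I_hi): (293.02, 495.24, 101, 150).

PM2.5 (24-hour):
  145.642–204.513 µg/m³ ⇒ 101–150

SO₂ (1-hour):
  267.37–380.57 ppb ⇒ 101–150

126

O₃ 0.15619: bracket 0.14704–0.20044 → index 101–150; slope 49/0.05340, offset 0.00915.
AQI = 101 + 49/0.05340·0.00915 ≈ 109.40 ⇒ 109.
NO₂: row 528.0–988.5 (AQI 101–150). (150−101)·(760.0−528.0)/(988.5−528.0) + 101 = 49·232.0/460.5 + 101 ≈ 125.69 → 126.
PM10 349.15: bracket 293.02–495.24 → index 101–150; slope 49/202.22, offset 56.13.
AQI = 101 + 49/202.22·56.13 ≈ 114.60 ⇒ 115.
PM2.5: 147.745 lies in 145.642–204.513, so I_lo=101, I_hi=150, C_lo=145.642, C_hi=204.513.
(150−101)/(204.513−145.642) × (147.745−145.642) + 101 = 49/58.871 × 2.103 + 101 ≈ 102.75 → 103.
SO₂: 304.04 ∈ [267.37, 380.57] ↔ index [101, 150].
101 + (304.04−267.37)·(150−101)/(380.57−267.37) = 101 + 36.67·49/113.20 ≈ 116.87, so AQI = 117.
Sub-indices: O₃→109, NO₂→126, PM10→115, PM2.5→103, SO₂→117. Overall AQI = max = 126; dominant pollutant is NO₂.
AQI 126: Unhealthy for Sensitive Groups.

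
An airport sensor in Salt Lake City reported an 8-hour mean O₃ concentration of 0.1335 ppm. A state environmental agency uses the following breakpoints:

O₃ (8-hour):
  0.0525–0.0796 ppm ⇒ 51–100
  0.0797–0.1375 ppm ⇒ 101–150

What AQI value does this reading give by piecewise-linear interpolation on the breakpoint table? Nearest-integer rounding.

O₃: 0.1335 ∈ [0.0797, 0.1375] ↔ index [101, 150].
101 + (0.1335−0.0797)·(150−101)/(0.1375−0.0797) = 101 + 0.0538·49/0.0578 ≈ 146.61, so AQI = 147.
AQI 147 falls in the Unhealthy for Sensitive Groups category.

147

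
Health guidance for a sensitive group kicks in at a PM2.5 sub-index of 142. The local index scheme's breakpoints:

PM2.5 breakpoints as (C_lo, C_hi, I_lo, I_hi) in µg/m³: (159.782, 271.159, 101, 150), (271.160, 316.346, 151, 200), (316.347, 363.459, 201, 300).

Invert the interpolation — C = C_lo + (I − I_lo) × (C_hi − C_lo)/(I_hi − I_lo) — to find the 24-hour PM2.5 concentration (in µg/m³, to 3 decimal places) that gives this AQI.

252.975

AQI 142 lies in the 101–150 band, which corresponds to 159.782–271.159 µg/m³.
C = 159.782 + (142−101)×(271.159−159.782)/(150−101) = 159.782 + 41×111.377/49 ≈ 252.97500 µg/m³ → 252.975 µg/m³ to 3 dp.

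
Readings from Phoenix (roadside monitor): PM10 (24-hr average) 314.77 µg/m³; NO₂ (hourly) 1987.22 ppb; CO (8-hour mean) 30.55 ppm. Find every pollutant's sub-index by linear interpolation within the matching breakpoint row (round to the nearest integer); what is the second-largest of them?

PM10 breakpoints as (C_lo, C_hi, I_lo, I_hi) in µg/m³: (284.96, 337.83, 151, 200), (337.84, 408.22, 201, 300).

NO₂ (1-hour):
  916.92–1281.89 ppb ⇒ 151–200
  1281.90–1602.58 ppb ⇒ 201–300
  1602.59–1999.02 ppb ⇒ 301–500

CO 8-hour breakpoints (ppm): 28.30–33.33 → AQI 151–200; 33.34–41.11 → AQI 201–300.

PM10: 314.77 ∈ [284.96, 337.83] ↔ index [151, 200].
151 + (314.77−284.96)·(200−151)/(337.83−284.96) = 151 + 29.81·49/52.87 ≈ 178.63, so AQI = 179.
NO₂ 1987.22: bracket 1602.59–1999.02 → index 301–500; slope 199/396.43, offset 384.63.
AQI = 301 + 199/396.43·384.63 ≈ 494.08 ⇒ 494.
CO 30.55: bracket 28.30–33.33 → index 151–200; slope 49/5.03, offset 2.25.
AQI = 151 + 49/5.03·2.25 ≈ 172.92 ⇒ 173.
Sub-indices: PM10→179, NO₂→494, CO→173. Ranked high→low: 494, 179, 173. Second-highest sub-index = 179.

179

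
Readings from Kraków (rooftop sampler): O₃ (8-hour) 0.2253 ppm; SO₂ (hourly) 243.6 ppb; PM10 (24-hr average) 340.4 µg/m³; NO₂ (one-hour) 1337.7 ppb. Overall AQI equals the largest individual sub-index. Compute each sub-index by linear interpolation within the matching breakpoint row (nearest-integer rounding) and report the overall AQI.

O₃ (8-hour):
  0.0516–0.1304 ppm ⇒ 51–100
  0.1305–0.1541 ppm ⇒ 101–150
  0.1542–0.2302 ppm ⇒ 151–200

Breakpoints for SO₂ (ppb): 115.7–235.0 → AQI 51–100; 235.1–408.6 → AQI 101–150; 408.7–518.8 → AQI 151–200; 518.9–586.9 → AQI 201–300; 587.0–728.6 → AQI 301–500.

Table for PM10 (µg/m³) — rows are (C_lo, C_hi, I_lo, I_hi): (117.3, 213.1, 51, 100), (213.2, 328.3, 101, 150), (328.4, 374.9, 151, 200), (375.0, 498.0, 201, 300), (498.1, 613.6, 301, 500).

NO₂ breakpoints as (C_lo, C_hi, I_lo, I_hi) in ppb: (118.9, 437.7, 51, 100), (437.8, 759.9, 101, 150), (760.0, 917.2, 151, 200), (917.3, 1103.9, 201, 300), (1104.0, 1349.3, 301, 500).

491

O₃: row 0.1542–0.2302 (AQI 151–200). (200−151)·(0.2253−0.1542)/(0.2302−0.1542) + 151 = 49·0.0711/0.0760 + 151 ≈ 196.84 → 197.
SO₂: 243.6 ∈ [235.1, 408.6] ↔ index [101, 150].
101 + (243.6−235.1)·(150−101)/(408.6−235.1) = 101 + 8.5·49/173.5 ≈ 103.40, so AQI = 103.
PM10: row 328.4–374.9 (AQI 151–200). (200−151)·(340.4−328.4)/(374.9−328.4) + 151 = 49·12.0/46.5 + 151 ≈ 163.65 → 164.
NO₂: 1337.7 ∈ [1104.0, 1349.3] ↔ index [301, 500].
301 + (1337.7−1104.0)·(500−301)/(1349.3−1104.0) = 301 + 233.7·199/245.3 ≈ 490.59, so AQI = 491.
Sub-indices: O₃→197, SO₂→103, PM10→164, NO₂→491. Overall AQI = max = 491; dominant pollutant is NO₂.
AQI 491: Hazardous.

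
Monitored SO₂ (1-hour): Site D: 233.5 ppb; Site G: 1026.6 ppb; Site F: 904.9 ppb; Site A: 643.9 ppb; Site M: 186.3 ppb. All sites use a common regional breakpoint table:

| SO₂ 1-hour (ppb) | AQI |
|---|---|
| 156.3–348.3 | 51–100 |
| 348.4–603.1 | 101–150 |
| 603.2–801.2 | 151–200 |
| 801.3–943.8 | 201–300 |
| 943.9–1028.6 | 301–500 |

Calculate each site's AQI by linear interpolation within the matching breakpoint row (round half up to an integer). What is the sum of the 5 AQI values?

1059

Site D: 233.5 lies in 156.3–348.3, so I_lo=51, I_hi=100, C_lo=156.3, C_hi=348.3.
(100−51)/(348.3−156.3) × (233.5−156.3) + 51 = 49/192.0 × 77.2 + 51 ≈ 70.70 → 71.
Site G: 1026.6 lies in 943.9–1028.6, so I_lo=301, I_hi=500, C_lo=943.9, C_hi=1028.6.
(500−301)/(1028.6−943.9) × (1026.6−943.9) + 301 = 199/84.7 × 82.7 + 301 ≈ 495.30 → 495.
Site F: 904.9 lies in 801.3–943.8, so I_lo=201, I_hi=300, C_lo=801.3, C_hi=943.8.
(300−201)/(943.8−801.3) × (904.9−801.3) + 201 = 99/142.5 × 103.6 + 201 ≈ 272.97 → 273.
Site A: 643.9 ∈ [603.2, 801.2] ↔ index [151, 200].
151 + (643.9−603.2)·(200−151)/(801.2−603.2) = 151 + 40.7·49/198.0 ≈ 161.07, so AQI = 161.
Site M: 186.3 ∈ [156.3, 348.3] ↔ index [51, 100].
51 + (186.3−156.3)·(100−51)/(348.3−156.3) = 51 + 30.0·49/192.0 ≈ 58.66, so AQI = 59.
AQIs: Site D=71, Site G=495, Site F=273, Site A=161, Site M=59. Sum = 71 + 495 + 273 + 161 + 59 = 1059.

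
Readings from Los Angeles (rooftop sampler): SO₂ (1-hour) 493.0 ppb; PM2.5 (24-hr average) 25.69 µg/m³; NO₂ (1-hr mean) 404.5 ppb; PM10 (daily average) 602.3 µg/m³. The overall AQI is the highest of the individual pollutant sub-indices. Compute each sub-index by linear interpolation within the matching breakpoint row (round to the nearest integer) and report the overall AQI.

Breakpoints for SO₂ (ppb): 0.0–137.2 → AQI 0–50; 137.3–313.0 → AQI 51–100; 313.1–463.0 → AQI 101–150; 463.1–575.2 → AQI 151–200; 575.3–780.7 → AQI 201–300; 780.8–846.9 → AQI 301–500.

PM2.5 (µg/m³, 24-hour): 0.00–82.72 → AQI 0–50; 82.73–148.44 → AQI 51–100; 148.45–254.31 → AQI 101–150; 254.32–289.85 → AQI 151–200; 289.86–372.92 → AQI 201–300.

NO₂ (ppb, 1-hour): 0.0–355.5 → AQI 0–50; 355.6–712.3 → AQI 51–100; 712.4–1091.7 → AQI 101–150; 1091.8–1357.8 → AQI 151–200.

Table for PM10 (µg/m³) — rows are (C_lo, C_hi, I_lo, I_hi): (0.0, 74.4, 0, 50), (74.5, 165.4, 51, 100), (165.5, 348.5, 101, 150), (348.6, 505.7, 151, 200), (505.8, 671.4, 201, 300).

259

SO₂: 493.0 lies in 463.1–575.2, so I_lo=151, I_hi=200, C_lo=463.1, C_hi=575.2.
(200−151)/(575.2−463.1) × (493.0−463.1) + 151 = 49/112.1 × 29.9 + 151 ≈ 164.07 → 164.
PM2.5: 25.69 lies in 0.00–82.72, so I_lo=0, I_hi=50, C_lo=0.00, C_hi=82.72.
(50−0)/(82.72−0.00) × (25.69−0.00) + 0 = 50/82.72 × 25.69 + 0 ≈ 15.53 → 16.
NO₂: 404.5 ∈ [355.6, 712.3] ↔ index [51, 100].
51 + (404.5−355.6)·(100−51)/(712.3−355.6) = 51 + 48.9·49/356.7 ≈ 57.72, so AQI = 58.
PM10: 602.3 ∈ [505.8, 671.4] ↔ index [201, 300].
201 + (602.3−505.8)·(300−201)/(671.4−505.8) = 201 + 96.5·99/165.6 ≈ 258.69, so AQI = 259.
Sub-indices: SO₂→164, PM2.5→16, NO₂→58, PM10→259. Overall AQI = max = 259; dominant pollutant is PM10.
AQI 259: Very Unhealthy.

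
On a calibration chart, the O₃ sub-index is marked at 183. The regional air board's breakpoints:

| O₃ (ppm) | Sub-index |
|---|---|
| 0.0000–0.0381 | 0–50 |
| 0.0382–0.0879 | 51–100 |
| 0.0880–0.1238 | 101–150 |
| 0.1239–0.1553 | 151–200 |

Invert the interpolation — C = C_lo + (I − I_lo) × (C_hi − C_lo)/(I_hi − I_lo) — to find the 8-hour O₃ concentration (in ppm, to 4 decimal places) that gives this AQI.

0.1444

AQI 183 lies in the 151–200 band, which corresponds to 0.1239–0.1553 ppm.
C = 0.1239 + (183−151)×(0.1553−0.1239)/(200−151) = 0.1239 + 32×0.0314/49 ≈ 0.144406 ppm → 0.1444 ppm to 4 dp.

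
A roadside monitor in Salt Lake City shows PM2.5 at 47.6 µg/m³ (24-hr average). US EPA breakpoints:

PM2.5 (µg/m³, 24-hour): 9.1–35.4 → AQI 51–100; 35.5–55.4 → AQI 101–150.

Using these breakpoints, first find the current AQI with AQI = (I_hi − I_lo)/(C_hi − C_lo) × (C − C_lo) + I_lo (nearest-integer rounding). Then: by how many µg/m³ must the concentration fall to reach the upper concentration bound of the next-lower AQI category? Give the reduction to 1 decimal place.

12.2

PM2.5: 47.6 lies in 35.5–55.4, so I_lo=101, I_hi=150, C_lo=35.5, C_hi=55.4.
(150−101)/(55.4−35.5) × (47.6−35.5) + 101 = 49/19.9 × 12.1 + 101 ≈ 130.79 → 131.
Current AQI 131 is in the Unhealthy for Sensitive Groups range (101–150). The next-lower category tops out at AQI 100, whose upper concentration bound is 35.4 µg/m³.
Reduction needed = 47.6 − 35.4 = 12.2 µg/m³.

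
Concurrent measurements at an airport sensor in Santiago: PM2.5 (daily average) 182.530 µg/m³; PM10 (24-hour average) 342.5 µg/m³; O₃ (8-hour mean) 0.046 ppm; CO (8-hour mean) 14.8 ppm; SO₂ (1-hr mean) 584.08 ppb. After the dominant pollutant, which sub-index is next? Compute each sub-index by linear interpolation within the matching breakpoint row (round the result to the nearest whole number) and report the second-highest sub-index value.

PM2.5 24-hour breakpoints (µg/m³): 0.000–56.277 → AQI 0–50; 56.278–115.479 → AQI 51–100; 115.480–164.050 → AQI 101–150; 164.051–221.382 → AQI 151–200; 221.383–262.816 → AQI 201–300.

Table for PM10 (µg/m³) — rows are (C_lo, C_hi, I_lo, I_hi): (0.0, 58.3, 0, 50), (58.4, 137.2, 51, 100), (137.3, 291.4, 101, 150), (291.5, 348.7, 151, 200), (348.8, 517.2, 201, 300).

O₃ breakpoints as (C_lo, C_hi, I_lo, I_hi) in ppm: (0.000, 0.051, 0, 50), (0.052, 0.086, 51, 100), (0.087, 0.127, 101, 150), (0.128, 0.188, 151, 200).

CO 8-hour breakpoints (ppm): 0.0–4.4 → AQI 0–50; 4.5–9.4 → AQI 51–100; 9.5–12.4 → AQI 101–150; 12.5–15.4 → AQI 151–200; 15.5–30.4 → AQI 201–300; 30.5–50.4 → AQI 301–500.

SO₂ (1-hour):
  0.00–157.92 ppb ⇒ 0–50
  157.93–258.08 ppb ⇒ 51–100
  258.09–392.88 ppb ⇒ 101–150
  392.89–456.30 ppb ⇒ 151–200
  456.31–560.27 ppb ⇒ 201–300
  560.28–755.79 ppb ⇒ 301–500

PM2.5: row 164.051–221.382 (AQI 151–200). (200−151)·(182.530−164.051)/(221.382−164.051) + 151 = 49·18.479/57.331 + 151 ≈ 166.79 → 167.
PM10: 342.5 ∈ [291.5, 348.7] ↔ index [151, 200].
151 + (342.5−291.5)·(200−151)/(348.7−291.5) = 151 + 51.0·49/57.2 ≈ 194.69, so AQI = 195.
O₃: 0.046 lies in 0.000–0.051, so I_lo=0, I_hi=50, C_lo=0.000, C_hi=0.051.
(50−0)/(0.051−0.000) × (0.046−0.000) + 0 = 50/0.051 × 0.046 + 0 ≈ 45.10 → 45.
CO: 14.8 lies in 12.5–15.4, so I_lo=151, I_hi=200, C_lo=12.5, C_hi=15.4.
(200−151)/(15.4−12.5) × (14.8−12.5) + 151 = 49/2.9 × 2.3 + 151 ≈ 189.86 → 190.
SO₂: 584.08 lies in 560.28–755.79, so I_lo=301, I_hi=500, C_lo=560.28, C_hi=755.79.
(500−301)/(755.79−560.28) × (584.08−560.28) + 301 = 199/195.51 × 23.80 + 301 ≈ 325.22 → 325.
Sub-indices: PM2.5→167, PM10→195, O₃→45, CO→190, SO₂→325. Ranked high→low: 325, 195, 190, 167, 45. Second-highest sub-index = 195.

195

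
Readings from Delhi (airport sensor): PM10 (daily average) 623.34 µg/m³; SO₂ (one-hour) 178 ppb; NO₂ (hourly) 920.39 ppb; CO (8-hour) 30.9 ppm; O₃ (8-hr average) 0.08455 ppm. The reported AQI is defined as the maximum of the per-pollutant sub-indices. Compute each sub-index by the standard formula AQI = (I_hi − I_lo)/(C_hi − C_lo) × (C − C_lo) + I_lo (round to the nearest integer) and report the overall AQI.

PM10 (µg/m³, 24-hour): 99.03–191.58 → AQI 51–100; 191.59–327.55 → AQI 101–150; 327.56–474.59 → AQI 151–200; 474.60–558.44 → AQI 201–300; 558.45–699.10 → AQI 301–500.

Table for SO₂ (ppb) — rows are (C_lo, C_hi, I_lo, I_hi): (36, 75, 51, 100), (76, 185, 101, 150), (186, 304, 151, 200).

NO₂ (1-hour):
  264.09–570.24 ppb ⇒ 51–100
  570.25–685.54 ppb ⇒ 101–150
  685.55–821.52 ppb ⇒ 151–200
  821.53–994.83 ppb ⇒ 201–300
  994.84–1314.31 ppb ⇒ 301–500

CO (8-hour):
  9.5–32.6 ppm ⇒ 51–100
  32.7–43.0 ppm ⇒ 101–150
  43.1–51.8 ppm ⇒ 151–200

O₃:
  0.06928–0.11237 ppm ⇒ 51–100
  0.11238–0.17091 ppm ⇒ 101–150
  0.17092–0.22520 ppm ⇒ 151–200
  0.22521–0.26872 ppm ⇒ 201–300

393

PM10: 623.34 lies in 558.45–699.10, so I_lo=301, I_hi=500, C_lo=558.45, C_hi=699.10.
(500−301)/(699.10−558.45) × (623.34−558.45) + 301 = 199/140.65 × 64.89 + 301 ≈ 392.81 → 393.
SO₂ 178: bracket 76–185 → index 101–150; slope 49/109, offset 102.
AQI = 101 + 49/109·102 ≈ 146.85 ⇒ 147.
NO₂: row 821.53–994.83 (AQI 201–300). (300−201)·(920.39−821.53)/(994.83−821.53) + 201 = 99·98.86/173.30 + 201 ≈ 257.48 → 257.
CO: 30.9 ∈ [9.5, 32.6] ↔ index [51, 100].
51 + (30.9−9.5)·(100−51)/(32.6−9.5) = 51 + 21.4·49/23.1 ≈ 96.39, so AQI = 96.
O₃: row 0.06928–0.11237 (AQI 51–100). (100−51)·(0.08455−0.06928)/(0.11237−0.06928) + 51 = 49·0.01527/0.04309 + 51 ≈ 68.36 → 68.
Sub-indices: PM10→393, SO₂→147, NO₂→257, CO→96, O₃→68. Overall AQI = max = 393; dominant pollutant is PM10.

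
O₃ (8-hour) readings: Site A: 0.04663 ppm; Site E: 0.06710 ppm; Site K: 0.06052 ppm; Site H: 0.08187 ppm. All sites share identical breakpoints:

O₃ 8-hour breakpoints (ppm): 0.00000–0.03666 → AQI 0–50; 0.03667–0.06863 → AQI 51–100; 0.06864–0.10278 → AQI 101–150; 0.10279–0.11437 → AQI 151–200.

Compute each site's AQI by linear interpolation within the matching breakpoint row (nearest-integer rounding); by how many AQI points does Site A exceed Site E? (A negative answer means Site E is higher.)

Site A: 0.04663 ∈ [0.03667, 0.06863] ↔ index [51, 100].
51 + (0.04663−0.03667)·(100−51)/(0.06863−0.03667) = 51 + 0.00996·49/0.03196 ≈ 66.27, so AQI = 66.
Site E: 0.06710 lies in 0.03667–0.06863, so I_lo=51, I_hi=100, C_lo=0.03667, C_hi=0.06863.
(100−51)/(0.06863−0.03667) × (0.06710−0.03667) + 51 = 49/0.03196 × 0.03043 + 51 ≈ 97.65 → 98.
Site K: row 0.03667–0.06863 (AQI 51–100). (100−51)·(0.06052−0.03667)/(0.06863−0.03667) + 51 = 49·0.02385/0.03196 + 51 ≈ 87.57 → 88.
Site H: row 0.06864–0.10278 (AQI 101–150). (150−101)·(0.08187−0.06864)/(0.10278−0.06864) + 101 = 49·0.01323/0.03414 + 101 ≈ 119.99 → 120.
AQIs: Site A=66, Site E=98, Site K=88, Site H=120. Site A (66) − Site E (98) = -32.

-32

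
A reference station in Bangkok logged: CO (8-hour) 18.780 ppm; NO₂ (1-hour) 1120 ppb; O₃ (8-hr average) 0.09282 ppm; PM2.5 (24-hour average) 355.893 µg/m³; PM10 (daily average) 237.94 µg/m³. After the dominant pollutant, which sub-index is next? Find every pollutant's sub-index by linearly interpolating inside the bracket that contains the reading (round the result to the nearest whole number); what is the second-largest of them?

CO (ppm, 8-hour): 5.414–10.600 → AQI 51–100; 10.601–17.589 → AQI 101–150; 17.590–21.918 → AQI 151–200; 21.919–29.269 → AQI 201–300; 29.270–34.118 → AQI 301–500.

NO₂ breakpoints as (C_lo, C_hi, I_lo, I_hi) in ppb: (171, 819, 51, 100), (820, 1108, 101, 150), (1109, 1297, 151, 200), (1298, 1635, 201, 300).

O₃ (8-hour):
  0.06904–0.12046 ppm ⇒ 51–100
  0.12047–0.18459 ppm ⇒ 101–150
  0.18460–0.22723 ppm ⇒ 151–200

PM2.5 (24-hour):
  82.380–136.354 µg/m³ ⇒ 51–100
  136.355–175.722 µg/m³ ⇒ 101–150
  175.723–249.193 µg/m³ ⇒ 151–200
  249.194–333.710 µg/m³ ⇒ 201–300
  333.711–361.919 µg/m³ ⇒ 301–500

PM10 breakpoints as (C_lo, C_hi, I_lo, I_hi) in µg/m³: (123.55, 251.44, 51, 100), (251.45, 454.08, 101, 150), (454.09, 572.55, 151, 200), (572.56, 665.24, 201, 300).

164

CO: 18.780 lies in 17.590–21.918, so I_lo=151, I_hi=200, C_lo=17.590, C_hi=21.918.
(200−151)/(21.918−17.590) × (18.780−17.590) + 151 = 49/4.328 × 1.190 + 151 ≈ 164.47 → 164.
NO₂: 1120 ∈ [1109, 1297] ↔ index [151, 200].
151 + (1120−1109)·(200−151)/(1297−1109) = 151 + 11·49/188 ≈ 153.87, so AQI = 154.
O₃: row 0.06904–0.12046 (AQI 51–100). (100−51)·(0.09282−0.06904)/(0.12046−0.06904) + 51 = 49·0.02378/0.05142 + 51 ≈ 73.66 → 74.
PM2.5: 355.893 ∈ [333.711, 361.919] ↔ index [301, 500].
301 + (355.893−333.711)·(500−301)/(361.919−333.711) = 301 + 22.182·199/28.208 ≈ 457.49, so AQI = 457.
PM10: 237.94 lies in 123.55–251.44, so I_lo=51, I_hi=100, C_lo=123.55, C_hi=251.44.
(100−51)/(251.44−123.55) × (237.94−123.55) + 51 = 49/127.89 × 114.39 + 51 ≈ 94.83 → 95.
Sub-indices: CO→164, NO₂→154, O₃→74, PM2.5→457, PM10→95. Ranked high→low: 457, 164, 154, 95, 74. Second-highest sub-index = 164.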